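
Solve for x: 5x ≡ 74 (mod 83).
48

Since gcd(5, 83) = 1 divides 74, a solution exists.
Multiply both sides by the inverse of 5 mod 83:
  5^(-1) mod 83 = 50
  x ≡ 50 × 74 ≡ 3700 ≡ 48 (mod 83)
Verification: 5 × 48 = 240 = 2 × 83 + 74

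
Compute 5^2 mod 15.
2 = 2 (binary 10). Repeated squaring mod 15: 5^1 ≡ 5; 5^2 ≡ 5² = 25 ≡ 10. So 5^2 ≡ 10 (mod 15).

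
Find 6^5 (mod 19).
5 = 4 + 1 (binary 101). Repeated squaring mod 19: 6^1 ≡ 6; 6^2 ≡ 6² = 36 ≡ 17; 6^4 ≡ 17² = 289 ≡ 4. Multiply: 6^5 = 6^4 × 6^1 ≡ 4 × 6 (mod 19): 4 × 6 = 24 ≡ 5. So 6^5 ≡ 5 (mod 19).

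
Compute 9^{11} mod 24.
9

Using successive squaring:
Binary expansion of 11: 1011
Powers of 9 mod 24 (each is the square of the previous):
  9^1 ≡ 9 (mod 24)
  9^2 ≡ 9² = 81 ≡ 9 (mod 24)
  9^4 ≡ 9² = 81 ≡ 9 (mod 24)
  9^8 ≡ 9² = 81 ≡ 9 (mod 24)
11 = 8 + 2 + 1, so 9^11 = 9^8 × 9^2 × 9^1 ≡ 9 × 9 × 9 (mod 24)
Multiplying step by step:
  9 × 9 = 81 ≡ 9 (mod 24)
  9 × 9 = 81 ≡ 9 (mod 24)
Result: 9^11 ≡ 9 (mod 24)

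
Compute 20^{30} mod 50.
0

Using successive squaring:
Binary expansion of 30: 11110
Powers of 20 mod 50 (each is the square of the previous):
  20^1 ≡ 20 (mod 50)
  20^2 ≡ 20² = 400 ≡ 0 (mod 50)
  20^4 ≡ 0² = 0 ≡ 0 (mod 50)
  20^8 ≡ 0² = 0 ≡ 0 (mod 50)
  20^16 ≡ 0² = 0 ≡ 0 (mod 50)
30 = 16 + 8 + 4 + 2, so 20^30 = 20^16 × 20^8 × 20^4 × 20^2 ≡ 0 × 0 × 0 × 0 (mod 50)
Multiplying step by step:
  0 × 0 = 0 ≡ 0 (mod 50)
  0 × 0 = 0 ≡ 0 (mod 50)
  0 × 0 = 0 ≡ 0 (mod 50)
Result: 20^30 ≡ 0 (mod 50)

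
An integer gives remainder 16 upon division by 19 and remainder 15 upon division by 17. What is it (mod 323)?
M = 19 × 17 = 323. M₁ = 17, y₁ ≡ 9 (mod 19). M₂ = 19, y₂ ≡ 9 (mod 17). k = 16×17×9 + 15×19×9 ≡ 168 (mod 323). The smallest positive such number is 168.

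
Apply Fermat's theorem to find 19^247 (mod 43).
By Fermat: 19^{42} ≡ 1 (mod 43). 247 ≡ 37 (mod 42). So 19^{247} ≡ 19^{37} ≡ 33 (mod 43)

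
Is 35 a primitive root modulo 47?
p - 1 = 46 has prime divisors 2, 23. Check 35^(46/q) mod 47 for each: 35^(46/2) = 35^23 ≡ 46, 35^(46/23) = 35^2 ≡ 3 (mod 47). None of these is 1, so 35 has order 46 = φ(47), so it is a primitive root mod 47.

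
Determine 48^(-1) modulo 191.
48^(-1) ≡ 4 (mod 191). Verification: 48 × 4 = 192 ≡ 1 (mod 191)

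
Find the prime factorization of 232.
2^3 × 29

Divide by primes starting from smallest:
232 ÷ 2 = 116
116 ÷ 2 = 58
58 ÷ 2 = 29
29 ÷ 29 = 1

232 = 2^3 × 29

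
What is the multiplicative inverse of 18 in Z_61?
17

Using Extended Euclidean Algorithm:
gcd(18, 61) = 1
Bezout coefficients: 18 × 17 + 61 × -5 = 1
So 18 × 17 ≡ 1 (mod 61)
The inverse is 17 mod 61 = 17
Verification: 18 × 17 = 306 = 5 × 61 + 1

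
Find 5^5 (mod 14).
5 = 4 + 1 (binary 101). Repeated squaring mod 14: 5^1 ≡ 5; 5^2 ≡ 5² = 25 ≡ 11; 5^4 ≡ 11² = 121 ≡ 9. Multiply: 5^5 = 5^4 × 5^1 ≡ 9 × 5 (mod 14): 9 × 5 = 45 ≡ 3. So 5^5 ≡ 3 (mod 14).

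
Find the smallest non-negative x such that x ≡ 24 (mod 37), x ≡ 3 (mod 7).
24

Using the Chinese Remainder Theorem:
M = product of moduli = 259
For equation 1: M_1 = 7, 7 ≡ 7 (mod 37), inverse of 7 mod 37 is 16 (check: 7 × 16 = 112 ≡ 1 (mod 37))
For equation 2: M_2 = 37, 37 ≡ 2 (mod 7), inverse of 37 mod 7 is 4 (check: 2 × 4 = 8 ≡ 1 (mod 7))
Combine: x ≡ Σ r_i×M_i×(M_i⁻¹ mod m_i) = 24×7×16 + 3×37×4 = 2688 + 444 = 3132
3132 mod 259 = 24
x ≡ 24 (mod 259)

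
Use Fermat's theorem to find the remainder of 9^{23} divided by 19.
16

By Fermat's Little Theorem, a^(p-1) ≡ 1 (mod p) for prime p and gcd(a, p) = 1
Here p = 19, so 9^18 ≡ 1 (mod 19)
We can reduce the exponent: 23 mod 18 = 5
So 9^23 ≡ 9^5 (mod 19)
Computing: 9^5 mod 19 = 16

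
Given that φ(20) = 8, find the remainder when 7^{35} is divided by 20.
By Euler: 7^{8} ≡ 1 (mod 20) since gcd(7, 20) = 1. 35 = 4×8 + 3. So 7^{35} ≡ 7^{3} ≡ 3 (mod 20)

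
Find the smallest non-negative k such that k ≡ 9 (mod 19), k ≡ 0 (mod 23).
161

Using the Chinese Remainder Theorem:
M = product of moduli = 437
For equation 1: M_1 = 23, 23 ≡ 4 (mod 19), inverse of 23 mod 19 is 5 (check: 4 × 5 = 20 ≡ 1 (mod 19))
For equation 2: M_2 = 19, 19 ≡ 19 (mod 23), inverse of 19 mod 23 is 17 (check: 19 × 17 = 323 ≡ 1 (mod 23))
Combine: k ≡ Σ r_i×M_i×(M_i⁻¹ mod m_i) = 9×23×5 + 0×19×17 = 1035 + 0 = 1035
1035 mod 437 = 161
k ≡ 161 (mod 437)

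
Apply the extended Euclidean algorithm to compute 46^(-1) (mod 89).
Extended GCD: 46(-29) + 89(15) = 1. So 46^(-1) ≡ 60 ≡ 60 (mod 89). Verify: 46 × 60 = 2760 ≡ 1 (mod 89)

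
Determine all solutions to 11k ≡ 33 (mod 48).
3

Since gcd(11, 48) = 1 divides 33, a solution exists.
Multiply both sides by the inverse of 11 mod 48:
  11^(-1) mod 48 = 35
  x ≡ 35 × 33 ≡ 1155 ≡ 3 (mod 48)
Verification: 11 × 3 = 33 = 0 × 48 + 33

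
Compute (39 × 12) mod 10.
8

(39 × 12) = 468
468 mod 10 = 8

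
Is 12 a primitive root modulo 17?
Yes

To verify, check if 12^(16/q) ≢ 1 (mod 17) for each prime divisor q of 16
Divisors of 16 = 16: [1, 2, 4, 8, 16]
  12^(16/2) = 12^8 ≡ 16 (mod 17)
Conclusion: 12 is a primitive root modulo 17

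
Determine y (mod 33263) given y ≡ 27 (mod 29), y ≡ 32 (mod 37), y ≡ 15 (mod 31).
22676

Using the Chinese Remainder Theorem:
M = product of moduli = 33263
For equation 1: M_1 = 1147, 1147 ≡ 16 (mod 29), inverse of 1147 mod 29 is 20 (check: 16 × 20 = 320 ≡ 1 (mod 29))
For equation 2: M_2 = 899, 899 ≡ 11 (mod 37), inverse of 899 mod 37 is 27 (check: 11 × 27 = 297 ≡ 1 (mod 37))
For equation 3: M_3 = 1073, 1073 ≡ 19 (mod 31), inverse of 1073 mod 31 is 18 (check: 19 × 18 = 342 ≡ 1 (mod 31))
Combine: y ≡ Σ r_i×M_i×(M_i⁻¹ mod m_i) = 27×1147×20 + 32×899×27 + 15×1073×18 = 619380 + 776736 + 289710 = 1685826
1685826 mod 33263 = 22676
y ≡ 22676 (mod 33263)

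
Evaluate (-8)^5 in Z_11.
(-8) ≡ 3 (mod 11). 5 = 4 + 1 (binary 101). Repeated squaring mod 11: 3^1 ≡ 3; 3^2 ≡ 3² = 9 ≡ 9; 3^4 ≡ 9² = 81 ≡ 4. Multiply: (-8)^5 ≡ 3^4 × 3^1 ≡ 4 × 3 (mod 11): 4 × 3 = 12 ≡ 1. So (-8)^5 ≡ 1 (mod 11).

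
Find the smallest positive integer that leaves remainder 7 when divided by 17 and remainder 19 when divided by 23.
M = 17 × 23 = 391. M₁ = 23, y₁ ≡ 3 (mod 17). M₂ = 17, y₂ ≡ 19 (mod 23). n = 7×23×3 + 19×17×19 ≡ 364 (mod 391). The smallest positive such number is 364.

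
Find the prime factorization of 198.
2 × 3^2 × 11

Divide by primes starting from smallest:
198 ÷ 2 = 99
99 ÷ 3 = 33
33 ÷ 3 = 11
11 ÷ 11 = 1

198 = 2 × 3^2 × 11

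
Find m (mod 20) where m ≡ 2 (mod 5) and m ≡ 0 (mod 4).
M = 5 × 4 = 20. M₁ = 4, y₁ ≡ 4 (mod 5). M₂ = 5, y₂ ≡ 1 (mod 4). m = 2×4×4 + 0×5×1 ≡ 12 (mod 20)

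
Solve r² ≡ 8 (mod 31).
The square roots of 8 mod 31 are 16 and 15. Verify: 16² = 256 ≡ 8 (mod 31)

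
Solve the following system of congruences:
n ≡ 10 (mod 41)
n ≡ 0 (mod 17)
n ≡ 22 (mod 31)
18870

Using the Chinese Remainder Theorem:
M = product of moduli = 21607
For equation 1: M_1 = 527, 527 ≡ 35 (mod 41), inverse of 527 mod 41 is 34 (check: 35 × 34 = 1190 ≡ 1 (mod 41))
For equation 2: M_2 = 1271, 1271 ≡ 13 (mod 17), inverse of 1271 mod 17 is 4 (check: 13 × 4 = 52 ≡ 1 (mod 17))
For equation 3: M_3 = 697, 697 ≡ 15 (mod 31), inverse of 697 mod 31 is 29 (check: 15 × 29 = 435 ≡ 1 (mod 31))
Combine: n ≡ Σ r_i×M_i×(M_i⁻¹ mod m_i) = 10×527×34 + 0×1271×4 + 22×697×29 = 179180 + 0 + 444686 = 623866
623866 mod 21607 = 18870
n ≡ 18870 (mod 21607)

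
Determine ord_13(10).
Powers of 10 mod 13: 10^1≡10, 10^2≡9, 10^3≡12, 10^4≡3, 10^5≡4, 10^6≡1. Order = 6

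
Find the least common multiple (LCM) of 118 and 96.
5664

First find GCD(118, 96) using the Euclidean algorithm:
118 = 1 × 96 + 22
96 = 4 × 22 + 8
22 = 2 × 8 + 6
8 = 1 × 6 + 2
6 = 3 × 2 + 0
GCD(118, 96) = 2

LCM formula: LCM(a, b) = (a × b) / GCD(a, b)
LCM(118, 96) = (118 × 96) / 2
LCM(118, 96) = 11328 / 2
LCM(118, 96) = 5664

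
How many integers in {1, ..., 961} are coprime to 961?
930

Prime factorization: 961 = 31^2
Using the formula φ(n) = n × Π(1 - 1/p) for each prime factor p:
φ(961) = 961 × (1 - 1/31)
φ(961) = 930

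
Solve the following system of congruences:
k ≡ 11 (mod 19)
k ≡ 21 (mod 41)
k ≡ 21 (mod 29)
7155

Using the Chinese Remainder Theorem:
M = product of moduli = 22591
For equation 1: M_1 = 1189, 1189 ≡ 11 (mod 19), inverse of 1189 mod 19 is 7 (check: 11 × 7 = 77 ≡ 1 (mod 19))
For equation 2: M_2 = 551, 551 ≡ 18 (mod 41), inverse of 551 mod 41 is 16 (check: 18 × 16 = 288 ≡ 1 (mod 41))
For equation 3: M_3 = 779, 779 ≡ 25 (mod 29), inverse of 779 mod 29 is 7 (check: 25 × 7 = 175 ≡ 1 (mod 29))
Combine: k ≡ Σ r_i×M_i×(M_i⁻¹ mod m_i) = 11×1189×7 + 21×551×16 + 21×779×7 = 91553 + 185136 + 114513 = 391202
391202 mod 22591 = 7155
k ≡ 7155 (mod 22591)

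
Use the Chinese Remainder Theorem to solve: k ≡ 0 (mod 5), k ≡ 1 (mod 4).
M = 5 × 4 = 20. M₁ = 4, y₁ ≡ 4 (mod 5). M₂ = 5, y₂ ≡ 1 (mod 4). k = 0×4×4 + 1×5×1 ≡ 5 (mod 20)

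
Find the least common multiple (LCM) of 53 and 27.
1431

First find GCD(53, 27) using the Euclidean algorithm:
53 = 1 × 27 + 26
27 = 1 × 26 + 1
26 = 26 × 1 + 0
GCD(53, 27) = 1

LCM formula: LCM(a, b) = (a × b) / GCD(a, b)
LCM(53, 27) = (53 × 27) / 1
LCM(53, 27) = 1431 / 1
LCM(53, 27) = 1431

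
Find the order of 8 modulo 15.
Powers of 8 mod 15: 8^1≡8, 8^2≡4, 8^3≡2, 8^4≡1. Order = 4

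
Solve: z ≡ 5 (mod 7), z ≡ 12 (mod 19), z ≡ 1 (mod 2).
M = 7 × 19 × 2 = 266. M₁ = 38, y₁ ≡ 5 (mod 7). M₂ = 14, y₂ ≡ 15 (mod 19). M₃ = 133, y₃ ≡ 1 (mod 2). z = 5×38×5 + 12×14×15 + 1×133×1 ≡ 145 (mod 266)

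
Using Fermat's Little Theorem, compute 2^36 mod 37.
By Fermat's Little Theorem, 2^{36} ≡ 1 (mod 37) since 37 is prime and gcd(2, 37) = 1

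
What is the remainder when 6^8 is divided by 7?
8 = 8 (binary 1000). Repeated squaring mod 7: 6^1 ≡ 6; 6^2 ≡ 6² = 36 ≡ 1; 6^4 ≡ 1² = 1 ≡ 1; 6^8 ≡ 1² = 1 ≡ 1. So 6^8 ≡ 1 (mod 7).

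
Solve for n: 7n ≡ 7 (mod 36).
1

Since gcd(7, 36) = 1 divides 7, a solution exists.
Multiply both sides by the inverse of 7 mod 36:
  7^(-1) mod 36 = 31
  x ≡ 31 × 7 ≡ 217 ≡ 1 (mod 36)
Verification: 7 × 1 = 7 = 0 × 36 + 7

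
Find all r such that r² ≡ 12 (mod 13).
The square roots of 12 mod 13 are 8 and 5. Verify: 8² = 64 ≡ 12 (mod 13)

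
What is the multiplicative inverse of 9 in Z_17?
2

Using Extended Euclidean Algorithm:
gcd(9, 17) = 1
Bezout coefficients: 9 × 2 + 17 × -1 = 1
So 9 × 2 ≡ 1 (mod 17)
The inverse is 2 mod 17 = 2
Verification: 9 × 2 = 18 = 1 × 17 + 1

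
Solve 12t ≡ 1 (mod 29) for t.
12^(-1) ≡ 17 (mod 29). Verification: 12 × 17 = 204 ≡ 1 (mod 29)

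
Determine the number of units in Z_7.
6

Prime factorization: 7 = 7
Using the formula φ(n) = n × Π(1 - 1/p) for each prime factor p:
φ(7) = 7 × (1 - 1/7)
φ(7) = 6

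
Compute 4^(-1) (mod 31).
4^(-1) ≡ 8 (mod 31). Verification: 4 × 8 = 32 ≡ 1 (mod 31)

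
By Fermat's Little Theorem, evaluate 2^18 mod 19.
By Fermat's Little Theorem, 2^{18} ≡ 1 (mod 19) since 19 is prime and gcd(2, 19) = 1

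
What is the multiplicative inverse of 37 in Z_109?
56

Using Extended Euclidean Algorithm:
gcd(37, 109) = 1
Bezout coefficients: 37 × -53 + 109 × 18 = 1
So 37 × -53 ≡ 1 (mod 109)
The inverse is -53 mod 109 = 56
Verification: 37 × 56 = 2072 = 19 × 109 + 1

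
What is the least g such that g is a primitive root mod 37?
p - 1 = 36 has prime divisors 2, 3. h is a primitive root mod 37 iff h^(36/q) ≢ 1 (mod 37) for each such q.
h = 2: 2^18 ≡ 36, 2^12 ≡ 26 (mod 37); none is 1, so 2 has order 36 and is a primitive root.
The smallest primitive root mod 37 is g = 2.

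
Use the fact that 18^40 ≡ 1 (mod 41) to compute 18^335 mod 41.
By Fermat: 18^{40} ≡ 1 (mod 41). 335 ≡ 15 (mod 40). So 18^{335} ≡ 18^{15} ≡ 1 (mod 41)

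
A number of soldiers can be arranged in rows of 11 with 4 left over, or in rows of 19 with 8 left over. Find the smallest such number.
M = 11 × 19 = 209. M₁ = 19, y₁ ≡ 7 (mod 11). M₂ = 11, y₂ ≡ 7 (mod 19). z = 4×19×7 + 8×11×7 ≡ 103 (mod 209). The smallest positive such number is 103.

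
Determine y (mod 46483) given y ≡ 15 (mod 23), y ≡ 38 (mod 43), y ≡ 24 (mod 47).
39598

Using the Chinese Remainder Theorem:
M = product of moduli = 46483
For equation 1: M_1 = 2021, 2021 ≡ 20 (mod 23), inverse of 2021 mod 23 is 15 (check: 20 × 15 = 300 ≡ 1 (mod 23))
For equation 2: M_2 = 1081, 1081 ≡ 6 (mod 43), inverse of 1081 mod 43 is 36 (check: 6 × 36 = 216 ≡ 1 (mod 43))
For equation 3: M_3 = 989, 989 ≡ 2 (mod 47), inverse of 989 mod 47 is 24 (check: 2 × 24 = 48 ≡ 1 (mod 47))
Combine: y ≡ Σ r_i×M_i×(M_i⁻¹ mod m_i) = 15×2021×15 + 38×1081×36 + 24×989×24 = 454725 + 1478808 + 569664 = 2503197
2503197 mod 46483 = 39598
y ≡ 39598 (mod 46483)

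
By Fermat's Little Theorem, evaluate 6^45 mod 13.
By Fermat: 6^{12} ≡ 1 (mod 13). 45 = 3×12 + 9. So 6^{45} ≡ 6^{9} ≡ 5 (mod 13)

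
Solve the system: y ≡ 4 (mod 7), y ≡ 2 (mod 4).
M = 7 × 4 = 28. M₁ = 4, y₁ ≡ 2 (mod 7). M₂ = 7, y₂ ≡ 3 (mod 4). y = 4×4×2 + 2×7×3 ≡ 18 (mod 28)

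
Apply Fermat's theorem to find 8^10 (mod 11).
By Fermat's Little Theorem, 8^{10} ≡ 1 (mod 11) since 11 is prime and gcd(8, 11) = 1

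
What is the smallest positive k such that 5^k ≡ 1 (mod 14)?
Powers of 5 mod 14: 5^1≡5, 5^2≡11, 5^3≡13, 5^4≡9, 5^5≡3, 5^6≡1. Order = 6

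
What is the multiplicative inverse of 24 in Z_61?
24^(-1) ≡ 28 (mod 61). Verification: 24 × 28 = 672 ≡ 1 (mod 61)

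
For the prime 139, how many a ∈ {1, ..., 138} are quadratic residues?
For prime 139, there are (p-1)/2 = (139-1)/2 = 69 quadratic residues (excluding 0).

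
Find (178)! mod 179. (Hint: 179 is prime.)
By Wilson's theorem, (178)! ≡ -1 ≡ 178 (mod 179)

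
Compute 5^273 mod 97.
Using Fermat: 5^{96} ≡ 1 (mod 97). 273 ≡ 81 (mod 96). So 5^{273} ≡ 5^{81} ≡ 19 (mod 97)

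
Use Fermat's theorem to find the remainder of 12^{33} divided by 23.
1

By Fermat's Little Theorem, a^(p-1) ≡ 1 (mod p) for prime p and gcd(a, p) = 1
Here p = 23, so 12^22 ≡ 1 (mod 23)
We can reduce the exponent: 33 mod 22 = 11
So 12^33 ≡ 12^11 (mod 23)
Computing: 12^11 mod 23 = 1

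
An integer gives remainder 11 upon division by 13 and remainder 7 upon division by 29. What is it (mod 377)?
M = 13 × 29 = 377. M₁ = 29, y₁ ≡ 9 (mod 13). M₂ = 13, y₂ ≡ 9 (mod 29). z = 11×29×9 + 7×13×9 ≡ 297 (mod 377). The smallest positive such number is 297.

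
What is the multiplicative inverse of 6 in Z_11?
6^(-1) ≡ 2 (mod 11). Verification: 6 × 2 = 12 ≡ 1 (mod 11)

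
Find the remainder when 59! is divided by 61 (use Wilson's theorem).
(60)! = (59)! × (60) ≡ -1 (mod 61). So (59)! ≡ -1 × (60)^(-1) ≡ (-1)×(-1) = 1 (mod 61)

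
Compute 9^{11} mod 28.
25

Using successive squaring:
Binary expansion of 11: 1011
Powers of 9 mod 28 (each is the square of the previous):
  9^1 ≡ 9 (mod 28)
  9^2 ≡ 9² = 81 ≡ 25 (mod 28)
  9^4 ≡ 25² = 625 ≡ 9 (mod 28)
  9^8 ≡ 9² = 81 ≡ 25 (mod 28)
11 = 8 + 2 + 1, so 9^11 = 9^8 × 9^2 × 9^1 ≡ 25 × 25 × 9 (mod 28)
Multiplying step by step:
  25 × 25 = 625 ≡ 9 (mod 28)
  9 × 9 = 81 ≡ 25 (mod 28)
Result: 9^11 ≡ 25 (mod 28)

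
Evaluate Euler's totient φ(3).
2

Prime factorization: 3 = 3
Using the formula φ(n) = n × Π(1 - 1/p) for each prime factor p:
φ(3) = 3 × (1 - 1/3)
φ(3) = 2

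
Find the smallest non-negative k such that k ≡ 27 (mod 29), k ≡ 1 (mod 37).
926

Using the Chinese Remainder Theorem:
M = product of moduli = 1073
For equation 1: M_1 = 37, 37 ≡ 8 (mod 29), inverse of 37 mod 29 is 11 (check: 8 × 11 = 88 ≡ 1 (mod 29))
For equation 2: M_2 = 29, 29 ≡ 29 (mod 37), inverse of 29 mod 37 is 23 (check: 29 × 23 = 667 ≡ 1 (mod 37))
Combine: k ≡ Σ r_i×M_i×(M_i⁻¹ mod m_i) = 27×37×11 + 1×29×23 = 10989 + 667 = 11656
11656 mod 1073 = 926
k ≡ 926 (mod 1073)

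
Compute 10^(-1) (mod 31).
10^(-1) ≡ 28 (mod 31). Verification: 10 × 28 = 280 ≡ 1 (mod 31)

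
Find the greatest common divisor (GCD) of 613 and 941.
1

Using the Euclidean algorithm:
613 = 0 × 941 + 613
941 = 1 × 613 + 328
613 = 1 × 328 + 285
328 = 1 × 285 + 43
285 = 6 × 43 + 27
43 = 1 × 27 + 16
27 = 1 × 16 + 11
16 = 1 × 11 + 5
11 = 2 × 5 + 1
5 = 5 × 1 + 0

GCD(613, 941) = 1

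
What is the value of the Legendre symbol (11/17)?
(11/17) = 11^{8} mod 17 = -1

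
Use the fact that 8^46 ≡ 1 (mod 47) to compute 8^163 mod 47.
By Fermat: 8^{46} ≡ 1 (mod 47). 163 = 3×46 + 25. So 8^{163} ≡ 8^{25} ≡ 17 (mod 47)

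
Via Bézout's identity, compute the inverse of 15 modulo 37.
Extended GCD: 15(5) + 37(-2) = 1. So 15^(-1) ≡ 5 ≡ 5 (mod 37). Verify: 15 × 5 = 75 ≡ 1 (mod 37)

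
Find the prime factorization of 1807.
13 × 139

Divide by primes starting from smallest:
1807 ÷ 13 = 139
139 ÷ 139 = 1

1807 = 13 × 139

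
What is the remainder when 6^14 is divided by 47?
Using repeated squaring. 14 = 8 + 4 + 2 (binary 1110). Repeated squaring mod 47: 6^1 ≡ 6; 6^2 ≡ 6² = 36 ≡ 36; 6^4 ≡ 36² = 1296 ≡ 27; 6^8 ≡ 27² = 729 ≡ 24. Multiply: 6^14 = 6^8 × 6^4 × 6^2 ≡ 24 × 27 × 36 (mod 47): 24 × 27 = 648 ≡ 37; 37 × 36 = 1332 ≡ 16. So 6^14 ≡ 16 (mod 47).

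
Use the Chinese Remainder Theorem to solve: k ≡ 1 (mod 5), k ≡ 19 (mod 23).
M = 5 × 23 = 115. M₁ = 23, y₁ ≡ 2 (mod 5). M₂ = 5, y₂ ≡ 14 (mod 23). k = 1×23×2 + 19×5×14 ≡ 111 (mod 115)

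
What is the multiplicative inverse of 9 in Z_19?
9^(-1) ≡ 17 (mod 19). Verification: 9 × 17 = 153 ≡ 1 (mod 19)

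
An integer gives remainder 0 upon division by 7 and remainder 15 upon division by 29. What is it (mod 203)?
M = 7 × 29 = 203. M₁ = 29, y₁ ≡ 1 (mod 7). M₂ = 7, y₂ ≡ 25 (mod 29). m = 0×29×1 + 15×7×25 ≡ 189 (mod 203). The smallest positive such number is 189.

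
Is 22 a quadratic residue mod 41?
By Euler's criterion: 22^{20} ≡ 40 (mod 41). Since this equals -1 (≡ 40), 22 is not a QR.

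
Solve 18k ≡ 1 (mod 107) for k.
18^(-1) ≡ 6 (mod 107). Verification: 18 × 6 = 108 ≡ 1 (mod 107)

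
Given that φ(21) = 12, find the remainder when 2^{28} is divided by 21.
By Euler: 2^{12} ≡ 1 (mod 21) since gcd(2, 21) = 1. 28 = 2×12 + 4. So 2^{28} ≡ 2^{4} ≡ 16 (mod 21)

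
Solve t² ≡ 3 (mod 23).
The square roots of 3 mod 23 are 16 and 7. Verify: 16² = 256 ≡ 3 (mod 23)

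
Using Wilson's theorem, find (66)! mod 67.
By Wilson's theorem, (66)! ≡ -1 ≡ 66 (mod 67)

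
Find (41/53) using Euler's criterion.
(41/53) = 41^{26} mod 53 = -1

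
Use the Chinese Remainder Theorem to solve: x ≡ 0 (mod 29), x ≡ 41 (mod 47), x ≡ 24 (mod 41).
52258

Using the Chinese Remainder Theorem:
M = product of moduli = 55883
For equation 1: M_1 = 1927, 1927 ≡ 13 (mod 29), inverse of 1927 mod 29 is 9 (check: 13 × 9 = 117 ≡ 1 (mod 29))
For equation 2: M_2 = 1189, 1189 ≡ 14 (mod 47), inverse of 1189 mod 47 is 37 (check: 14 × 37 = 518 ≡ 1 (mod 47))
For equation 3: M_3 = 1363, 1363 ≡ 10 (mod 41), inverse of 1363 mod 41 is 37 (check: 10 × 37 = 370 ≡ 1 (mod 41))
Combine: x ≡ Σ r_i×M_i×(M_i⁻¹ mod m_i) = 0×1927×9 + 41×1189×37 + 24×1363×37 = 0 + 1803713 + 1210344 = 3014057
3014057 mod 55883 = 52258
x ≡ 52258 (mod 55883)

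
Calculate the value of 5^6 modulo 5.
5 ≡ 0 (mod 5). 6 = 4 + 2 (binary 110). Repeated squaring mod 5: 0^1 ≡ 0; 0^2 ≡ 0² = 0 ≡ 0; 0^4 ≡ 0² = 0 ≡ 0. Multiply: 5^6 ≡ 0^4 × 0^2 ≡ 0 × 0 (mod 5): 0 × 0 = 0 ≡ 0. So 5^6 ≡ 0 (mod 5).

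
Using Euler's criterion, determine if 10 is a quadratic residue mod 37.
By Euler's criterion: 10^{18} ≡ 1 (mod 37). Since this equals 1, 10 is a QR.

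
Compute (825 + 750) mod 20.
15

(825 + 750) = 1575
1575 mod 20 = 15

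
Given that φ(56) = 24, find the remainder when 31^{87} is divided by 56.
By Euler: 31^{24} ≡ 1 (mod 56) since gcd(31, 56) = 1. 87 = 3×24 + 15. So 31^{87} ≡ 31^{15} ≡ 55 (mod 56)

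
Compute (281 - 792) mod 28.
21

(281 - 792) = -511
-511 mod 28 = 21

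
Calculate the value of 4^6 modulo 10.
6 = 4 + 2 (binary 110). Repeated squaring mod 10: 4^1 ≡ 4; 4^2 ≡ 4² = 16 ≡ 6; 4^4 ≡ 6² = 36 ≡ 6. Multiply: 4^6 = 4^4 × 4^2 ≡ 6 × 6 (mod 10): 6 × 6 = 36 ≡ 6. So 4^6 ≡ 6 (mod 10).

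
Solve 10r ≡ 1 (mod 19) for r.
10^(-1) ≡ 2 (mod 19). Verification: 10 × 2 = 20 ≡ 1 (mod 19)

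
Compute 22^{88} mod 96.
64

Using successive squaring:
Binary expansion of 88: 1011000
Powers of 22 mod 96 (each is the square of the previous):
  22^1 ≡ 22 (mod 96)
  22^2 ≡ 22² = 484 ≡ 4 (mod 96)
  22^4 ≡ 4² = 16 ≡ 16 (mod 96)
  22^8 ≡ 16² = 256 ≡ 64 (mod 96)
  22^16 ≡ 64² = 4096 ≡ 64 (mod 96)
  22^32 ≡ 64² = 4096 ≡ 64 (mod 96)
  22^64 ≡ 64² = 4096 ≡ 64 (mod 96)
88 = 64 + 16 + 8, so 22^88 = 22^64 × 22^16 × 22^8 ≡ 64 × 64 × 64 (mod 96)
Multiplying step by step:
  64 × 64 = 4096 ≡ 64 (mod 96)
  64 × 64 = 4096 ≡ 64 (mod 96)
Result: 22^88 ≡ 64 (mod 96)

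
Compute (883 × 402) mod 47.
22

(883 × 402) = 354966
354966 mod 47 = 22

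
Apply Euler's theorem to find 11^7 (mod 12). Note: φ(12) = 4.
By Euler: 11^{4} ≡ 1 (mod 12) since gcd(11, 12) = 1. 7 = 1×4 + 3. So 11^{7} ≡ 11^{3} ≡ 11 (mod 12)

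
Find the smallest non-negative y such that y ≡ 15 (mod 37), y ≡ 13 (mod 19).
89

Using the Chinese Remainder Theorem:
M = product of moduli = 703
For equation 1: M_1 = 19, 19 ≡ 19 (mod 37), inverse of 19 mod 37 is 2 (check: 19 × 2 = 38 ≡ 1 (mod 37))
For equation 2: M_2 = 37, 37 ≡ 18 (mod 19), inverse of 37 mod 19 is 18 (check: 18 × 18 = 324 ≡ 1 (mod 19))
Combine: y ≡ Σ r_i×M_i×(M_i⁻¹ mod m_i) = 15×19×2 + 13×37×18 = 570 + 8658 = 9228
9228 mod 703 = 89
y ≡ 89 (mod 703)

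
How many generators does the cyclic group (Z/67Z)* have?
20

The number of primitive roots modulo p is φ(p-1) = φ(66)
φ(66) = 20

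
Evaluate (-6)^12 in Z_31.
Using repeated squaring. (-6) ≡ 25 (mod 31). 12 = 8 + 4 (binary 1100). Repeated squaring mod 31: 25^1 ≡ 25; 25^2 ≡ 25² = 625 ≡ 5; 25^4 ≡ 5² = 25 ≡ 25; 25^8 ≡ 25² = 625 ≡ 5. Multiply: (-6)^12 ≡ 25^8 × 25^4 ≡ 5 × 25 (mod 31): 5 × 25 = 125 ≡ 1. So (-6)^12 ≡ 1 (mod 31).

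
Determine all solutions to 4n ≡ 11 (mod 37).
12

Since gcd(4, 37) = 1 divides 11, a solution exists.
Multiply both sides by the inverse of 4 mod 37:
  4^(-1) mod 37 = 28
  x ≡ 28 × 11 ≡ 308 ≡ 12 (mod 37)
Verification: 4 × 12 = 48 = 1 × 37 + 11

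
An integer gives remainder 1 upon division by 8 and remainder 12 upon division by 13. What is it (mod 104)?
M = 8 × 13 = 104. M₁ = 13, y₁ ≡ 5 (mod 8). M₂ = 8, y₂ ≡ 5 (mod 13). m = 1×13×5 + 12×8×5 ≡ 25 (mod 104). The smallest positive such number is 25.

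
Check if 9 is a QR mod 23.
By Euler's criterion: 9^{11} ≡ 1 (mod 23). Since this equals 1, 9 is a QR.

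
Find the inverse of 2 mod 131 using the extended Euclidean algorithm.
Extended GCD: 2(-65) + 131(1) = 1. So 2^(-1) ≡ 66 ≡ 66 (mod 131). Verify: 2 × 66 = 132 ≡ 1 (mod 131)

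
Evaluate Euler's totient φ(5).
4

Prime factorization: 5 = 5
Using the formula φ(n) = n × Π(1 - 1/p) for each prime factor p:
φ(5) = 5 × (1 - 1/5)
φ(5) = 4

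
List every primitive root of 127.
Primitive roots mod 127: {3, 6, 7, 12, 14, 23, 29, 39, 43, 45, 46, 48, 53, 55, 56, 57, 58, 65, 67, 78, 83, 85, 86, 91, 92, 93, 96, 97, 101, 106, 109, 110, 112, 114, 116, 118}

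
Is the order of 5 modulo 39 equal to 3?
No, the actual order is 4, not 3.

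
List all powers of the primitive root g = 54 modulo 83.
g^1, g^2, ..., g^{82} mod 83: {54, 11, 13, 38, 60, 3, 79, 33, 39, 31, 14, 9, 71, 16, 34, 10, 42, 27, 47, 48, 19, 30, 43, 81, 58, 61, 57, 7, 46, 77, 8, 17, 5, 21, 55, 65, 24, 51, 15, 63, 82, 29, 72, 70, 45, 23, 80, 4, 50, 44, 52, 69, 74, 12, 67, 49, 73, 41, 56, 36, 35, 64, 53, 40, 2, 25, 22, 26, 76, 37, 6, 75, 66, 78, 62, 28, 18, 59, 32, 68, 20, 1}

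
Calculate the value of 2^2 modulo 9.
2 = 2 (binary 10). Repeated squaring mod 9: 2^1 ≡ 2; 2^2 ≡ 2² = 4 ≡ 4. So 2^2 ≡ 4 (mod 9).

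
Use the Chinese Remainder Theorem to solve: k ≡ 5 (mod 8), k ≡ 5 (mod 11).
M = 8 × 11 = 88. M₁ = 11, y₁ ≡ 3 (mod 8). M₂ = 8, y₂ ≡ 7 (mod 11). k = 5×11×3 + 5×8×7 ≡ 5 (mod 88)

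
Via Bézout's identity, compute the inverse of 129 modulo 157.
Extended GCD: 129(28) + 157(-23) = 1. So 129^(-1) ≡ 28 ≡ 28 (mod 157). Verify: 129 × 28 = 3612 ≡ 1 (mod 157)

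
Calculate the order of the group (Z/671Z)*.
600

Prime factorization: 671 = 11 × 61
Using the formula φ(n) = n × Π(1 - 1/p) for each prime factor p:
φ(671) = 671 × (1 - 1/11) × (1 - 1/61)
φ(671) = 600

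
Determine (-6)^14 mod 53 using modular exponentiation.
Using repeated squaring. (-6) ≡ 47 (mod 53). 14 = 8 + 4 + 2 (binary 1110). Repeated squaring mod 53: 47^1 ≡ 47; 47^2 ≡ 47² = 2209 ≡ 36; 47^4 ≡ 36² = 1296 ≡ 24; 47^8 ≡ 24² = 576 ≡ 46. Multiply: (-6)^14 ≡ 47^8 × 47^4 × 47^2 ≡ 46 × 24 × 36 (mod 53): 46 × 24 = 1104 ≡ 44; 44 × 36 = 1584 ≡ 47. So (-6)^14 ≡ 47 (mod 53).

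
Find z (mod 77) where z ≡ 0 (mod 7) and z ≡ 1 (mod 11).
M = 7 × 11 = 77. M₁ = 11, y₁ ≡ 2 (mod 7). M₂ = 7, y₂ ≡ 8 (mod 11). z = 0×11×2 + 1×7×8 ≡ 56 (mod 77)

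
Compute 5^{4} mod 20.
5

Using successive squaring:
Binary expansion of 4: 100
Powers of 5 mod 20 (each is the square of the previous):
  5^1 ≡ 5 (mod 20)
  5^2 ≡ 5² = 25 ≡ 5 (mod 20)
  5^4 ≡ 5² = 25 ≡ 5 (mod 20)
4 is a power of 2, so 5^4 is the last square: ≡ 5 (mod 20)
Result: 5^4 ≡ 5 (mod 20)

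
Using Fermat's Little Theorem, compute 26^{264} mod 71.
48

By Fermat's Little Theorem, a^(p-1) ≡ 1 (mod p) for prime p and gcd(a, p) = 1
Here p = 71, so 26^70 ≡ 1 (mod 71)
We can reduce the exponent: 264 mod 70 = 54
So 26^264 ≡ 26^54 (mod 71)
Computing: 26^54 mod 71 = 48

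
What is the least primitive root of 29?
2

A primitive root g modulo p has order p-1 = 28
Prime divisors of 28: [2, 7]
g is a primitive root iff g^(28/q) ≢ 1 (mod 29) for each prime divisor q
Testing small values:
  g = 2: 2^14 ≡ 28, 2^4 ≡ 16 (mod 29) → none is 1, primitive root!
The smallest primitive root is 2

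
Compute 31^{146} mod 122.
45

Using successive squaring:
Binary expansion of 146: 10010010
Powers of 31 mod 122 (each is the square of the previous):
  31^1 ≡ 31 (mod 122)
  31^2 ≡ 31² = 961 ≡ 107 (mod 122)
  31^4 ≡ 107² = 11449 ≡ 103 (mod 122)
  31^8 ≡ 103² = 10609 ≡ 117 (mod 122)
  31^16 ≡ 117² = 13689 ≡ 25 (mod 122)
  31^32 ≡ 25² = 625 ≡ 15 (mod 122)
  31^64 ≡ 15² = 225 ≡ 103 (mod 122)
  31^128 ≡ 103² = 10609 ≡ 117 (mod 122)
146 = 128 + 16 + 2, so 31^146 = 31^128 × 31^16 × 31^2 ≡ 117 × 25 × 107 (mod 122)
Multiplying step by step:
  117 × 25 = 2925 ≡ 119 (mod 122)
  119 × 107 = 12733 ≡ 45 (mod 122)
Result: 31^146 ≡ 45 (mod 122)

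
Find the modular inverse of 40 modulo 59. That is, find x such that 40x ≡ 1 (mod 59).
31

Using Extended Euclidean Algorithm:
gcd(40, 59) = 1
Bezout coefficients: 40 × -28 + 59 × 19 = 1
So 40 × -28 ≡ 1 (mod 59)
The inverse is -28 mod 59 = 31
Verification: 40 × 31 = 1240 = 21 × 59 + 1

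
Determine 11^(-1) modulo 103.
11^(-1) ≡ 75 (mod 103). Verification: 11 × 75 = 825 ≡ 1 (mod 103)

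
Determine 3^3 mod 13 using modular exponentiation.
3 = 2 + 1 (binary 11). Repeated squaring mod 13: 3^1 ≡ 3; 3^2 ≡ 3² = 9 ≡ 9. Multiply: 3^3 = 3^2 × 3^1 ≡ 9 × 3 (mod 13): 9 × 3 = 27 ≡ 1. So 3^3 ≡ 1 (mod 13).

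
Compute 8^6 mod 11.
6 = 4 + 2 (binary 110). Repeated squaring mod 11: 8^1 ≡ 8; 8^2 ≡ 8² = 64 ≡ 9; 8^4 ≡ 9² = 81 ≡ 4. Multiply: 8^6 = 8^4 × 8^2 ≡ 4 × 9 (mod 11): 4 × 9 = 36 ≡ 3. So 8^6 ≡ 3 (mod 11).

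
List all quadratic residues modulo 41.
QRs mod 41: {1, 2, 4, 5, 8, 9, 10, 16, 18, 20, 21, 23, 25, 31, 32, 33, 36, 37, 39, 40}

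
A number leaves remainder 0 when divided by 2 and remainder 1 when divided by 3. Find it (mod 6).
M = 2 × 3 = 6. M₁ = 3, y₁ ≡ 1 (mod 2). M₂ = 2, y₂ ≡ 2 (mod 3). k = 0×3×1 + 1×2×2 ≡ 4 (mod 6)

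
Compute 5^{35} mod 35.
10

Using successive squaring:
Binary expansion of 35: 100011
Powers of 5 mod 35 (each is the square of the previous):
  5^1 ≡ 5 (mod 35)
  5^2 ≡ 5² = 25 ≡ 25 (mod 35)
  5^4 ≡ 25² = 625 ≡ 30 (mod 35)
  5^8 ≡ 30² = 900 ≡ 25 (mod 35)
  5^16 ≡ 25² = 625 ≡ 30 (mod 35)
  5^32 ≡ 30² = 900 ≡ 25 (mod 35)
35 = 32 + 2 + 1, so 5^35 = 5^32 × 5^2 × 5^1 ≡ 25 × 25 × 5 (mod 35)
Multiplying step by step:
  25 × 25 = 625 ≡ 30 (mod 35)
  30 × 5 = 150 ≡ 10 (mod 35)
Result: 5^35 ≡ 10 (mod 35)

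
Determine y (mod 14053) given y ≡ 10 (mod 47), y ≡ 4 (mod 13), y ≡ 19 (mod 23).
433

Using the Chinese Remainder Theorem:
M = product of moduli = 14053
For equation 1: M_1 = 299, 299 ≡ 17 (mod 47), inverse of 299 mod 47 is 36 (check: 17 × 36 = 612 ≡ 1 (mod 47))
For equation 2: M_2 = 1081, 1081 ≡ 2 (mod 13), inverse of 1081 mod 13 is 7 (check: 2 × 7 = 14 ≡ 1 (mod 13))
For equation 3: M_3 = 611, 611 ≡ 13 (mod 23), inverse of 611 mod 23 is 16 (check: 13 × 16 = 208 ≡ 1 (mod 23))
Combine: y ≡ Σ r_i×M_i×(M_i⁻¹ mod m_i) = 10×299×36 + 4×1081×7 + 19×611×16 = 107640 + 30268 + 185744 = 323652
323652 mod 14053 = 433
y ≡ 433 (mod 14053)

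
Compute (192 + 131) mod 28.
15

(192 + 131) = 323
323 mod 28 = 15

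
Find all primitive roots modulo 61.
Primitive roots mod 61: {2, 6, 7, 10, 17, 18, 26, 30, 31, 35, 43, 44, 51, 54, 55, 59}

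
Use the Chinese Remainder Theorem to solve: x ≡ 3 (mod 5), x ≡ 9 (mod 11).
M = 5 × 11 = 55. M₁ = 11, y₁ ≡ 1 (mod 5). M₂ = 5, y₂ ≡ 9 (mod 11). x = 3×11×1 + 9×5×9 ≡ 53 (mod 55)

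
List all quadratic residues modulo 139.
QRs mod 139: {1, 4, 5, 6, 7, 9, 11, 13, 16, 20, 24, 25, 28, 29, 30, 31, 34, 35, 36, 37, 38, 41, 42, 44, 45, 46, 47, 49, 51, 52, 54, 55, 57, 63, 64, 65, 66, 67, 69, 71, 77, 78, 79, 80, 81, 83, 86, 89, 91, 96, 99, 100, 106, 107, 112, 113, 116, 117, 118, 120, 121, 122, 124, 125, 127, 129, 131, 136, 137}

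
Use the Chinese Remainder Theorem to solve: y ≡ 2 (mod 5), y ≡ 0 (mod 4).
M = 5 × 4 = 20. M₁ = 4, y₁ ≡ 4 (mod 5). M₂ = 5, y₂ ≡ 1 (mod 4). y = 2×4×4 + 0×5×1 ≡ 12 (mod 20)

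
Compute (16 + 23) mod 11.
6

(16 + 23) = 39
39 mod 11 = 6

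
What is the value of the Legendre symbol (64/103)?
(64/103) = 64^{51} mod 103 = 1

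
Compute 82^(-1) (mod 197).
82^(-1) ≡ 185 (mod 197). Verification: 82 × 185 = 15170 ≡ 1 (mod 197)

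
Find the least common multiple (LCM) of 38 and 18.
342

First find GCD(38, 18) using the Euclidean algorithm:
38 = 2 × 18 + 2
18 = 9 × 2 + 0
GCD(38, 18) = 2

LCM formula: LCM(a, b) = (a × b) / GCD(a, b)
LCM(38, 18) = (38 × 18) / 2
LCM(38, 18) = 684 / 2
LCM(38, 18) = 342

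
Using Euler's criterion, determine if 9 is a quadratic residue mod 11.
By Euler's criterion: 9^{5} ≡ 1 (mod 11). Since this equals 1, 9 is a QR.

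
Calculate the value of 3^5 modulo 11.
5 = 4 + 1 (binary 101). Repeated squaring mod 11: 3^1 ≡ 3; 3^2 ≡ 3² = 9 ≡ 9; 3^4 ≡ 9² = 81 ≡ 4. Multiply: 3^5 = 3^4 × 3^1 ≡ 4 × 3 (mod 11): 4 × 3 = 12 ≡ 1. So 3^5 ≡ 1 (mod 11).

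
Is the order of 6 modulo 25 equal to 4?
No, the actual order is 5, not 4.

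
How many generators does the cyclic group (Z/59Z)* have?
28

The number of primitive roots modulo p is φ(p-1) = φ(58)
φ(58) = 28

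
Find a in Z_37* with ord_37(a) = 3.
10 has order 3 mod 37 since 10^{3} ≡ 1 (mod 37) and no smaller power works.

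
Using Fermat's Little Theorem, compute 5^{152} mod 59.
9

By Fermat's Little Theorem, a^(p-1) ≡ 1 (mod p) for prime p and gcd(a, p) = 1
Here p = 59, so 5^58 ≡ 1 (mod 59)
We can reduce the exponent: 152 mod 58 = 36
So 5^152 ≡ 5^36 (mod 59)
Computing: 5^36 mod 59 = 9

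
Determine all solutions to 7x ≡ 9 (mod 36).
27

Since gcd(7, 36) = 1 divides 9, a solution exists.
Multiply both sides by the inverse of 7 mod 36:
  7^(-1) mod 36 = 31
  x ≡ 31 × 9 ≡ 279 ≡ 27 (mod 36)
Verification: 7 × 27 = 189 = 5 × 36 + 9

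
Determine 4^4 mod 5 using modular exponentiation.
4 = 4 (binary 100). Repeated squaring mod 5: 4^1 ≡ 4; 4^2 ≡ 4² = 16 ≡ 1; 4^4 ≡ 1² = 1 ≡ 1. So 4^4 ≡ 1 (mod 5).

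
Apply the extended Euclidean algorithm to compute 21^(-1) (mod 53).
Extended GCD: 21(-5) + 53(2) = 1. So 21^(-1) ≡ 48 ≡ 48 (mod 53). Verify: 21 × 48 = 1008 ≡ 1 (mod 53)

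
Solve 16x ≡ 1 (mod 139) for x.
16^(-1) ≡ 113 (mod 139). Verification: 16 × 113 = 1808 ≡ 1 (mod 139)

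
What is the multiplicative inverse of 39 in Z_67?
55

Using Extended Euclidean Algorithm:
gcd(39, 67) = 1
Bezout coefficients: 39 × -12 + 67 × 7 = 1
So 39 × -12 ≡ 1 (mod 67)
The inverse is -12 mod 67 = 55
Verification: 39 × 55 = 2145 = 32 × 67 + 1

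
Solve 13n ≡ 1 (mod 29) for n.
9

Using Extended Euclidean Algorithm:
gcd(13, 29) = 1
Bezout coefficients: 13 × 9 + 29 × -4 = 1
So 13 × 9 ≡ 1 (mod 29)
The inverse is 9 mod 29 = 9
Verification: 13 × 9 = 117 = 4 × 29 + 1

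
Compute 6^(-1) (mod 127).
6^(-1) ≡ 106 (mod 127). Verification: 6 × 106 = 636 ≡ 1 (mod 127)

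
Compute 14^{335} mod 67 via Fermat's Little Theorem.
15

By Fermat's Little Theorem, a^(p-1) ≡ 1 (mod p) for prime p and gcd(a, p) = 1
Here p = 67, so 14^66 ≡ 1 (mod 67)
We can reduce the exponent: 335 mod 66 = 5
So 14^335 ≡ 14^5 (mod 67)
Computing: 14^5 mod 67 = 15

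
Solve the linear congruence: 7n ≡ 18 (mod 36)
18

Since gcd(7, 36) = 1 divides 18, a solution exists.
Multiply both sides by the inverse of 7 mod 36:
  7^(-1) mod 36 = 31
  x ≡ 31 × 18 ≡ 558 ≡ 18 (mod 36)
Verification: 7 × 18 = 126 = 3 × 36 + 18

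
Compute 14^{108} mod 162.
82

Using successive squaring:
Binary expansion of 108: 1101100
Powers of 14 mod 162 (each is the square of the previous):
  14^1 ≡ 14 (mod 162)
  14^2 ≡ 14² = 196 ≡ 34 (mod 162)
  14^4 ≡ 34² = 1156 ≡ 22 (mod 162)
  14^8 ≡ 22² = 484 ≡ 160 (mod 162)
  14^16 ≡ 160² = 25600 ≡ 4 (mod 162)
  14^32 ≡ 4² = 16 ≡ 16 (mod 162)
  14^64 ≡ 16² = 256 ≡ 94 (mod 162)
108 = 64 + 32 + 8 + 4, so 14^108 = 14^64 × 14^32 × 14^8 × 14^4 ≡ 94 × 16 × 160 × 22 (mod 162)
Multiplying step by step:
  94 × 16 = 1504 ≡ 46 (mod 162)
  46 × 160 = 7360 ≡ 70 (mod 162)
  70 × 22 = 1540 ≡ 82 (mod 162)
Result: 14^108 ≡ 82 (mod 162)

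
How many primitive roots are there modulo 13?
4

The number of primitive roots modulo p is φ(p-1) = φ(12)
φ(12) = 4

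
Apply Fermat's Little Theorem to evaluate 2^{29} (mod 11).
6

By Fermat's Little Theorem, a^(p-1) ≡ 1 (mod p) for prime p and gcd(a, p) = 1
Here p = 11, so 2^10 ≡ 1 (mod 11)
We can reduce the exponent: 29 mod 10 = 9
So 2^29 ≡ 2^9 (mod 11)
Computing: 2^9 mod 11 = 6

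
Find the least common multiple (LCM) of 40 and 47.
1880

First find GCD(40, 47) using the Euclidean algorithm:
40 = 0 × 47 + 40
47 = 1 × 40 + 7
40 = 5 × 7 + 5
7 = 1 × 5 + 2
5 = 2 × 2 + 1
2 = 2 × 1 + 0
GCD(40, 47) = 1

LCM formula: LCM(a, b) = (a × b) / GCD(a, b)
LCM(40, 47) = (40 × 47) / 1
LCM(40, 47) = 1880 / 1
LCM(40, 47) = 1880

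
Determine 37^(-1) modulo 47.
37^(-1) ≡ 14 (mod 47). Verification: 37 × 14 = 518 ≡ 1 (mod 47)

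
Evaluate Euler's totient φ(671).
600

Prime factorization: 671 = 11 × 61
Using the formula φ(n) = n × Π(1 - 1/p) for each prime factor p:
φ(671) = 671 × (1 - 1/11) × (1 - 1/61)
φ(671) = 600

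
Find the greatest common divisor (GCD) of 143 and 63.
1

Using the Euclidean algorithm:
143 = 2 × 63 + 17
63 = 3 × 17 + 12
17 = 1 × 12 + 5
12 = 2 × 5 + 2
5 = 2 × 2 + 1
2 = 2 × 1 + 0

GCD(143, 63) = 1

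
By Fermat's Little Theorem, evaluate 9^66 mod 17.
By Fermat: 9^{16} ≡ 1 (mod 17). 66 = 4×16 + 2. So 9^{66} ≡ 9^{2} ≡ 13 (mod 17)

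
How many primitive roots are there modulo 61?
Number of primitive roots mod 61 = φ(60) = 16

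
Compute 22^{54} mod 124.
4

Using successive squaring:
Binary expansion of 54: 110110
Powers of 22 mod 124 (each is the square of the previous):
  22^1 ≡ 22 (mod 124)
  22^2 ≡ 22² = 484 ≡ 112 (mod 124)
  22^4 ≡ 112² = 12544 ≡ 20 (mod 124)
  22^8 ≡ 20² = 400 ≡ 28 (mod 124)
  22^16 ≡ 28² = 784 ≡ 40 (mod 124)
  22^32 ≡ 40² = 1600 ≡ 112 (mod 124)
54 = 32 + 16 + 4 + 2, so 22^54 = 22^32 × 22^16 × 22^4 × 22^2 ≡ 112 × 40 × 20 × 112 (mod 124)
Multiplying step by step:
  112 × 40 = 4480 ≡ 16 (mod 124)
  16 × 20 = 320 ≡ 72 (mod 124)
  72 × 112 = 8064 ≡ 4 (mod 124)
Result: 22^54 ≡ 4 (mod 124)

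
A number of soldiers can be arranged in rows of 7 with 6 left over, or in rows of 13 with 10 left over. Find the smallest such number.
M = 7 × 13 = 91. M₁ = 13, y₁ ≡ 6 (mod 7). M₂ = 7, y₂ ≡ 2 (mod 13). y = 6×13×6 + 10×7×2 ≡ 62 (mod 91). The smallest positive such number is 62.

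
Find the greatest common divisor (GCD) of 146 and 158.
2

Using the Euclidean algorithm:
146 = 0 × 158 + 146
158 = 1 × 146 + 12
146 = 12 × 12 + 2
12 = 6 × 2 + 0

GCD(146, 158) = 2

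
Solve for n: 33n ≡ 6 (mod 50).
32

Since gcd(33, 50) = 1 divides 6, a solution exists.
Multiply both sides by the inverse of 33 mod 50:
  33^(-1) mod 50 = 47
  x ≡ 47 × 6 ≡ 282 ≡ 32 (mod 50)
Verification: 33 × 32 = 1056 = 21 × 50 + 6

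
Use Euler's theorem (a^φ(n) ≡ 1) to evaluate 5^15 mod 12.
By Euler: 5^{4} ≡ 1 (mod 12) since gcd(5, 12) = 1. 15 = 3×4 + 3. So 5^{15} ≡ 5^{3} ≡ 5 (mod 12)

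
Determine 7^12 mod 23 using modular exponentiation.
Using repeated squaring. 12 = 8 + 4 (binary 1100). Repeated squaring mod 23: 7^1 ≡ 7; 7^2 ≡ 7² = 49 ≡ 3; 7^4 ≡ 3² = 9 ≡ 9; 7^8 ≡ 9² = 81 ≡ 12. Multiply: 7^12 = 7^8 × 7^4 ≡ 12 × 9 (mod 23): 12 × 9 = 108 ≡ 16. So 7^12 ≡ 16 (mod 23).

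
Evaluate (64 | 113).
(64/113) = 64^{56} mod 113 = 1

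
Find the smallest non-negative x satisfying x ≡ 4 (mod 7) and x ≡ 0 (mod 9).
M = 7 × 9 = 63. M₁ = 9, y₁ ≡ 4 (mod 7). M₂ = 7, y₂ ≡ 4 (mod 9). x = 4×9×4 + 0×7×4 ≡ 18 (mod 63)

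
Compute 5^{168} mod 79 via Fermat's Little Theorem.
52

By Fermat's Little Theorem, a^(p-1) ≡ 1 (mod p) for prime p and gcd(a, p) = 1
Here p = 79, so 5^78 ≡ 1 (mod 79)
We can reduce the exponent: 168 mod 78 = 12
So 5^168 ≡ 5^12 (mod 79)
Computing: 5^12 mod 79 = 52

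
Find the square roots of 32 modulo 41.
The square roots of 32 mod 41 are 14 and 27. Verify: 14² = 196 ≡ 32 (mod 41)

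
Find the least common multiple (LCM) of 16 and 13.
208

First find GCD(16, 13) using the Euclidean algorithm:
16 = 1 × 13 + 3
13 = 4 × 3 + 1
3 = 3 × 1 + 0
GCD(16, 13) = 1

LCM formula: LCM(a, b) = (a × b) / GCD(a, b)
LCM(16, 13) = (16 × 13) / 1
LCM(16, 13) = 208 / 1
LCM(16, 13) = 208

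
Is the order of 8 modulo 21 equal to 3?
No, the actual order is 2, not 3.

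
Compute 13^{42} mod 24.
1

Using successive squaring:
Binary expansion of 42: 101010
Powers of 13 mod 24 (each is the square of the previous):
  13^1 ≡ 13 (mod 24)
  13^2 ≡ 13² = 169 ≡ 1 (mod 24)
  13^4 ≡ 1² = 1 ≡ 1 (mod 24)
  13^8 ≡ 1² = 1 ≡ 1 (mod 24)
  13^16 ≡ 1² = 1 ≡ 1 (mod 24)
  13^32 ≡ 1² = 1 ≡ 1 (mod 24)
42 = 32 + 8 + 2, so 13^42 = 13^32 × 13^8 × 13^2 ≡ 1 × 1 × 1 (mod 24)
Multiplying step by step:
  1 × 1 = 1 ≡ 1 (mod 24)
  1 × 1 = 1 ≡ 1 (mod 24)
Result: 13^42 ≡ 1 (mod 24)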